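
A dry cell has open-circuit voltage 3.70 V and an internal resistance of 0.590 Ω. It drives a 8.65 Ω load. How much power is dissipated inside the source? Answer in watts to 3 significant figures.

0.0946 W

r is in series with the load, so it carries the full circuit current — the loss in it is I²r.
I = ε / (r + R) = 3.70 / (0.590 + 8.65) = 0.4004 A
P_int = I² r = (0.4004)² × 0.590 = 0.09460 W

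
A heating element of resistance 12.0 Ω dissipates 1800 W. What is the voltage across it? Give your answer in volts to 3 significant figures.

147 V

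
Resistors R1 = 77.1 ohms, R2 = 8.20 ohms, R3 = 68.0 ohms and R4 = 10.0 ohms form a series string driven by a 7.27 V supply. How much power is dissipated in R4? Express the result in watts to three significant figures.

0.0198 W

Since the resistors are in series they all carry the loop current I = V/R_total; the power in any one is I²R.
R_total = 77.1 + 8.20 + 68.0 + 10.0 = 163.3 Ω
I = V / R_total = 7.27 / 163.3 = 0.04452 A
P_R4 = I² × R4 = (0.04452)² × 10.0 = 0.01982 W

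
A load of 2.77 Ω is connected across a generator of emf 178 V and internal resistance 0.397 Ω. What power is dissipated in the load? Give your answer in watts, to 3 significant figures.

8750 W

The internal resistance and the load are in series, so the same I flows through both; get I from ε/(r+R), then I²R for the load.
I = ε / (r + R) = 178 / (0.397 + 2.77) = 56.20 A
P_load = I² R = (56.20)² × 2.77 = 8750 W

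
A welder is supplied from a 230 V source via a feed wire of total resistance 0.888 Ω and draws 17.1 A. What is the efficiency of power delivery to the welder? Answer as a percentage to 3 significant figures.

93.4 %

The feed wire carries the full 17.1 A.
P_line = I² R_line = (17.10)² × 0.888 = 259.7 W
P_source = V I = 230 × 17.10 = 3933 W; P_load = 3673 W
η = P_load / P_source = 3673 / 3933 = 0.9340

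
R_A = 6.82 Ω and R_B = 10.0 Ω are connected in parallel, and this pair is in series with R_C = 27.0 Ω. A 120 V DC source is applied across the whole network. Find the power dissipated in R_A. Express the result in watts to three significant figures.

Collapse the R_A‖R_B pair into one equivalent R_p; then R_p and R_C form a series string.
R_p = (6.82×10.0)/(6.82+10.0) = 4.055 Ω
R_total = R_p + 27.0 = 4.055 + 27.0 = 31.05 Ω
I = V / R_total = 120 / 31.05 = 3.864 A
Voltage across the parallel pair: V_p = I × R_p = 3.864 × 4.055 = 15.67 V
Use P = V²/R for R_A with V = V_p.
P_R_A = (15.67)² / 6.82 = 35.99 W

36.0 W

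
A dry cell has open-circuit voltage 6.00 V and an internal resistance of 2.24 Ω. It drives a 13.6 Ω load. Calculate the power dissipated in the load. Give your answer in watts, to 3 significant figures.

1.95 W

With r and R in series, I = ε/(r+R); the load dissipates I²R.
I = ε / (r + R) = 6.00 / (2.24 + 13.6) = 0.3788 A
P_load = I² R = (0.3788)² × 13.6 = 1.951 W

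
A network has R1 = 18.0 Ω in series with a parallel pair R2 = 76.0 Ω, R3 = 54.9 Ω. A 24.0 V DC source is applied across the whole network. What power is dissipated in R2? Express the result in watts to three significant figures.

3.10 W

Replace R2 and R3 with their parallel equivalent so the circuit becomes R1 in series with R_p.
R_p = (76.0×54.9)/(76.0+54.9) = 31.87 Ω
R_total = 18.0 + 31.87 = 49.87 Ω
I = V / R_total = 24.0 / 49.87 = 0.4812 A
Voltage across the parallel pair: V_p = I × R_p = 0.4812 × 31.87 = 15.34 V
With V_p across R2, its power is V_p²/R2.
P_R2 = (15.34)² / 76.0 = 3.096 W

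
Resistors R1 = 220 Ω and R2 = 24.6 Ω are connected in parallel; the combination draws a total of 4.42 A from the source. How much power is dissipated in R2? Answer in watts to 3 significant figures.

Parallel branches share V, not I — compute V via R_eq, then use V²/R for the target branch.
1/R_eq = 1/220 + 1/24.6 ⇒ R_eq = 22.13 Ω
V = I_total × R_eq = 4.420 × 22.13 = 97.80 V
P_R2 = V² / R2 = (97.80)² / 24.6 = 388.8 W

389 W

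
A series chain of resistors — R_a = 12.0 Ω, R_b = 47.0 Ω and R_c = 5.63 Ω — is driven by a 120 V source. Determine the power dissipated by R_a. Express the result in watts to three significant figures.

Every series element carries the same I. Get I from the total resistance, then P = I² × R_a.
R_total = 12.0 + 47.0 + 5.63 = 64.63 Ω
I = V / R_total = 120 / 64.63 = 1.857 A
P_R_a = I² × R_a = (1.857)² × 12.0 = 41.37 W

41.4 W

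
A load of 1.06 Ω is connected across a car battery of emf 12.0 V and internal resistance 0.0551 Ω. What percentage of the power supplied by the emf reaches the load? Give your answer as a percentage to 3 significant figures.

95.1 %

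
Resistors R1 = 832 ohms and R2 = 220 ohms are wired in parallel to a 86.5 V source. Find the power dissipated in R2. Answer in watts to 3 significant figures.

R2 sits directly across the source, so P = V²/R with V = 86.5 V.
P_R2 = V² / R2 = (86.5)² / 220 Ω = 34.01 W

34.0 W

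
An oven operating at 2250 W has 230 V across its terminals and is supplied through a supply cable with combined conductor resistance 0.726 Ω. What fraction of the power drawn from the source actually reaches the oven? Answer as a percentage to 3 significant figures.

I = P / V = 2250 / 230 = 9.783 A through the supply cable.
P_line = I² R_line = (9.783)² × 0.726 = 69.48 W
P_source = P_load + P_line = 2250 + 69.48 = 2319 W
η = P_load / P_source = 2250 / 2319 = 0.9700

97.0 %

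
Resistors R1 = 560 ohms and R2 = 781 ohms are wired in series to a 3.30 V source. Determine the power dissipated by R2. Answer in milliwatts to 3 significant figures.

4.73 mW

In a series string the same current flows through every resistor — find that current, then P = I²R for the one we want.
R_total = 560 + 781 = 1341 Ω
I = V / R_total = 3.30 / 1341 = 0.002461 A
P_R2 = I² × R2 = (0.002461)² × 781 = 0.004730 W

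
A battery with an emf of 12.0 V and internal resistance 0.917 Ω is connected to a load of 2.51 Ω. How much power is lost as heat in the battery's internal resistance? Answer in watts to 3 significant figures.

11.2 W

The internal resistance carries the same current as the load; P_int = I²r.
I = ε / (r + R) = 12.0 / (0.917 + 2.51) = 3.502 A
P_int = I² r = (3.502)² × 0.917 = 11.24 W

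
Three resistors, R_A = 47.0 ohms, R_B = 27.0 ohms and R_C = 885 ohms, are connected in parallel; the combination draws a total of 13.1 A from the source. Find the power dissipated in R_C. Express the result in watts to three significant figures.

54.9 W

Parallel branches share V, not I — compute V via R_eq, then use V²/R for the target branch.
1/R_eq = 1/47.0 + 1/27.0 + 1/885 ⇒ R_eq = 16.82 Ω
V = I_total × R_eq = 13.10 × 16.82 = 220.4 V
P_R_C = V² / R_C = (220.4)² / 885 = 54.88 W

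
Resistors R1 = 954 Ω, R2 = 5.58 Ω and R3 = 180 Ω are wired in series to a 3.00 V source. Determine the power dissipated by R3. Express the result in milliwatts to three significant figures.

1.25 mW

Series elements share the same current, so find I first, then use P = I²R.
R_total = 954 + 5.58 + 180 = 1140 Ω
I = V / R_total = 3.00 / 1140 = 0.002633 A
P_R3 = I² × R3 = (0.002633)² × 180 = 0.001247 W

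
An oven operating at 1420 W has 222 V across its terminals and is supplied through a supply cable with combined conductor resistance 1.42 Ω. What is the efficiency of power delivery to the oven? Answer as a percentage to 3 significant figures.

96.1 %

I = P / V = 1420 / 222 = 6.396 A through the supply cable.
P_line = I² R_line = (6.396)² × 1.42 = 58.10 W
P_source = P_load + P_line = 1420 + 58.10 = 1478 W
η = P_load / P_source = 1420 / 1478 = 0.9607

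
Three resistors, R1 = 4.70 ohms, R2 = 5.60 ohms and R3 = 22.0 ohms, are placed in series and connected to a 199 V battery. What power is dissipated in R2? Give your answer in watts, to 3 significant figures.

The current is common to all series resistors; compute it, then apply P = I²R for the target.
R_total = 4.70 + 5.60 + 22.0 = 32.30 Ω
I = V / R_total = 199 / 32.30 = 6.161 A
P_R2 = I² × R2 = (6.161)² × 5.60 = 212.6 W

213 W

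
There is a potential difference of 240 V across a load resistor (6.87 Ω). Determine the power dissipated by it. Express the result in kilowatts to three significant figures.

Voltage and resistance are given, so P = V²/R is the one-step route.
P = (240 V)² / 6.87 Ω = 8384 W

8.38 kW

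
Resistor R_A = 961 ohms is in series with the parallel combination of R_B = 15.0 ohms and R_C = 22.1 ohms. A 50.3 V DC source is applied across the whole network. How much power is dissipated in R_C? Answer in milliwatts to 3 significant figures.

Reduce the parallel pair to R_p first; the network is then a simple series string.
R_p = (15.0×22.1)/(15.0+22.1) = 8.935 Ω
R_total = 961 + 8.935 = 969.9 Ω
I = V / R_total = 50.3 / 969.9 = 0.05186 A
Voltage across the parallel pair: V_p = I × R_p = 0.05186 × 8.935 = 0.4634 V
R_C is across V_p, so use P = V²/R for that branch.
P_R_C = (0.4634)² / 22.1 = 0.009716 W

9.72 mW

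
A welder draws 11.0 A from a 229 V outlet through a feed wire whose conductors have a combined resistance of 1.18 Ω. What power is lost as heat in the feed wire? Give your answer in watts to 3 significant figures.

143 W

Only the current and the line resistance are needed for the I²R loss.
The feed wire carries the full 11.0 A.
P_line = I² R_line = (11.00)² × 1.18 = 142.8 W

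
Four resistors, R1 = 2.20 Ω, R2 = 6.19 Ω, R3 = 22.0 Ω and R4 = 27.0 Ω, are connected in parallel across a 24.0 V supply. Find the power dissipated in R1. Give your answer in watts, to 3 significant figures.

262 W

Each parallel branch sees the full supply voltage, so P = V²/R applies directly to the target branch.
P_R1 = V² / R1 = (24.0)² / 2.20 Ω = 261.8 W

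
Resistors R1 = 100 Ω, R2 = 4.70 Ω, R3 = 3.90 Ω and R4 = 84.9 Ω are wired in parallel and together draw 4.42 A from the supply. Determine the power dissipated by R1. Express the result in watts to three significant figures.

Only the total current is stated, so first find the parallel equivalent to get the voltage across the combination.
1/R_eq = 1/100 + 1/4.70 + 1/3.90 + 1/84.9 ⇒ R_eq = 2.037 Ω
V = I_total × R_eq = 4.420 × 2.037 = 9.003 V
P_R1 = V² / R1 = (9.003)² / 100 = 0.8105 W

0.811 W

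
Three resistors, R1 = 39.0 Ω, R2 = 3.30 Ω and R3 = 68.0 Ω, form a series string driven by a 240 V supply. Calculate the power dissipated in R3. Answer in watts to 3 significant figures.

In a series string the same current flows through every resistor — find that current, then P = I²R for the one we want.
R_total = 39.0 + 3.30 + 68.0 = 110.3 Ω
I = V / R_total = 240 / 110.3 = 2.176 A
P_R3 = I² × R3 = (2.176)² × 68.0 = 321.9 W

322 W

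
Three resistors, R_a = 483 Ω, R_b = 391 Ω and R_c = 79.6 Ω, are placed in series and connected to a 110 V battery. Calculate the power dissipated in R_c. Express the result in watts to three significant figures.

1.06 W

Series elements share the same current, so find I first, then use P = I²R.
R_total = 483 + 391 + 79.6 = 953.6 Ω
I = V / R_total = 110 / 953.6 = 0.1154 A
P_R_c = I² × R_c = (0.1154)² × 79.6 = 1.059 W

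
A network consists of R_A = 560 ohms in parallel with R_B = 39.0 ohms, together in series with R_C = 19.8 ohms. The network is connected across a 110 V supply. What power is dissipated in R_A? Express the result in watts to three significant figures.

9.07 W

Combine R_A and R_B into their parallel equivalent first, reducing the network to two series resistors.
R_p = (560×39.0)/(560+39.0) = 36.46 Ω
R_total = R_p + 19.8 = 36.46 + 19.8 = 56.26 Ω
I = V / R_total = 110 / 56.26 = 1.955 A
Voltage across the parallel pair: V_p = I × R_p = 1.955 × 36.46 = 71.29 V
Use P = V²/R for R_A with V = V_p.
P_R_A = (71.29)² / 560 = 9.075 W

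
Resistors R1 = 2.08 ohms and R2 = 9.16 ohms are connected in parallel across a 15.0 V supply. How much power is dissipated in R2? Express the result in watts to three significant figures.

The supply voltage appears across each parallel branch — just use P = V²/R2.
P_R2 = V² / R2 = (15.0)² / 9.16 Ω = 24.56 W

24.6 W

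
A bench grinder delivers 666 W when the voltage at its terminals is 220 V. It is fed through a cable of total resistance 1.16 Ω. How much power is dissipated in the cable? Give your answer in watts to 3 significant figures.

The cable and load are in series, so the same current flows in both; the loss is I²R_line.
I = P / V = 666 / 220 = 3.027 A through the cable.
P_line = I² R_line = (3.027)² × 1.16 = 10.63 W

10.6 W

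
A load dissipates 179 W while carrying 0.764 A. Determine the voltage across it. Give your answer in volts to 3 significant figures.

234 V

Rearranging the power relation for the two known quantities gives V = P / I.
V = 179 / 0.7640 = 234.3 V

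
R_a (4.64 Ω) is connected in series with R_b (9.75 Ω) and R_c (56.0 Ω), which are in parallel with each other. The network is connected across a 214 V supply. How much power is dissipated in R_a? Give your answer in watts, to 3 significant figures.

First combine the parallel branches into one equivalent R_p, then R_a + R_p is a series pair.
R_p = (9.75×56.0)/(9.75+56.0) = 8.304 Ω
R_total = 4.64 + 8.304 = 12.94 Ω
I = V / R_total = 214 / 12.94 = 16.53 A
R_a is in the main series path, so its power is I²R_a.
P_R_a = (16.53)² × 4.64 = 1268 W

1270 W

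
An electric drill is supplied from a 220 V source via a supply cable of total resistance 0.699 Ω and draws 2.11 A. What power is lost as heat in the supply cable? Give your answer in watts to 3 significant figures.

The supply cable and load are in series, so the same current flows in both; the loss is I²R_line.
The supply cable carries the full 2.11 A.
P_line = I² R_line = (2.110)² × 0.699 = 3.112 W

3.11 W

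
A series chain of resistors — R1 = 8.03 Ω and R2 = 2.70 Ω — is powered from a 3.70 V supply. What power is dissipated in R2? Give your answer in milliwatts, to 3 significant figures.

321 mW

Since the resistors are in series they all carry the loop current I = V/R_total; the power in any one is I²R.
R_total = 8.03 + 2.70 = 10.73 Ω
I = V / R_total = 3.70 / 10.73 = 0.3448 A
P_R2 = I² × R2 = (0.3448)² × 2.70 = 0.3210 W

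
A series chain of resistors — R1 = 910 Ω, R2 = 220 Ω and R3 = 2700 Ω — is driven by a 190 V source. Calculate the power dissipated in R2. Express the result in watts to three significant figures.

0.541 W

Since the resistors are in series they all carry the loop current I = V/R_total; the power in any one is I²R.
R_total = 910 + 220 + 2700 = 3830 Ω
I = V / R_total = 190 / 3830 = 0.04961 A
P_R2 = I² × R2 = (0.04961)² × 220 = 0.5414 W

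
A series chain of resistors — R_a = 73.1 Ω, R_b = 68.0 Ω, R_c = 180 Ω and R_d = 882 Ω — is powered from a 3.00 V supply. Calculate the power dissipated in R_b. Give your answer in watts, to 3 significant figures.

0.000423 W

Every series element carries the same I. Get I from the total resistance, then P = I² × R_b.
R_total = 73.1 + 68.0 + 180 + 882 = 1203 Ω
I = V / R_total = 3.00 / 1203 = 0.002494 A
P_R_b = I² × R_b = (0.002494)² × 68.0 = 0.0004228 W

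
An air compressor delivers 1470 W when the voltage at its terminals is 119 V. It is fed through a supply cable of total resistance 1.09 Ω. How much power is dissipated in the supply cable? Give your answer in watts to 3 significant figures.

The supply cable is a series resistance carrying the load current; its dissipation is I²R_line.
I = P / V = 1470 / 119 = 12.35 A through the supply cable.
P_line = I² R_line = (12.35)² × 1.09 = 166.3 W

166 W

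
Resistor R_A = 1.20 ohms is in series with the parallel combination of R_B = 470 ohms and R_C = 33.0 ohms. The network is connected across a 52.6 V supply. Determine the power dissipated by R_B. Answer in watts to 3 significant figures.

Collapse R_B‖R_C to a single equivalent, reducing the network to two series elements.
R_p = (470×33.0)/(470+33.0) = 30.83 Ω
R_total = 1.20 + 30.83 = 32.03 Ω
I = V / R_total = 52.6 / 32.03 = 1.642 A
Voltage across the parallel pair: V_p = I × R_p = 1.642 × 30.83 = 50.63 V
R_B sees V_p directly, so P = V_p² / R_B.
P_R_B = (50.63)² / 470 = 5.454 W

5.45 W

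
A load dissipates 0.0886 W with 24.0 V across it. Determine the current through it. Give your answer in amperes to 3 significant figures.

From P = V I = I²R = V²/R, with the two given quantities we get I = P / V.
I = 0.0886 / 24.0 = 0.003692 A

0.00369 A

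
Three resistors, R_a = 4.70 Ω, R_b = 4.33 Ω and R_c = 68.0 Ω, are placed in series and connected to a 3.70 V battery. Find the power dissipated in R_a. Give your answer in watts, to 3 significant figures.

Series elements share the same current, so find I first, then use P = I²R.
R_total = 4.70 + 4.33 + 68.0 = 77.03 Ω
I = V / R_total = 3.70 / 77.03 = 0.04803 A
P_R_a = I² × R_a = (0.04803)² × 4.70 = 0.01084 W

0.0108 W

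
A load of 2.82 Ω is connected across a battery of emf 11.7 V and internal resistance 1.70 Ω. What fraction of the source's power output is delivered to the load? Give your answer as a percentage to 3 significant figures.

62.4 %

The source delivers εI, of which I²R reaches the load and I²r is lost; since I is common, η = R/(R+r).
η = R / (R + r) = 2.82 / (2.82 + 1.70) = 0.6239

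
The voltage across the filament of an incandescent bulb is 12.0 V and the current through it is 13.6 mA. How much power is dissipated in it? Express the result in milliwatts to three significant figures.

Both the voltage across and the current through the element are known, so P = V I applies directly.
P = 12.0 V × 0.01360 A = 0.1632 W

163 mW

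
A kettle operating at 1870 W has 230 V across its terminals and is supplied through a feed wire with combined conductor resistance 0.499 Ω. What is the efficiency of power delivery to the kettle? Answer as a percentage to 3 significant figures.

98.3 %

I = P / V = 1870 / 230 = 8.130 A through the feed wire.
P_line = I² R_line = (8.130)² × 0.499 = 32.99 W
P_source = P_load + P_line = 1870 + 32.99 = 1903 W
η = P_load / P_source = 1870 / 1903 = 0.9827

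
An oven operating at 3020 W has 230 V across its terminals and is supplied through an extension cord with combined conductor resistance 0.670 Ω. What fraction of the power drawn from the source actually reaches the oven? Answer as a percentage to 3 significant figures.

96.3 %

I = P / V = 3020 / 230 = 13.13 A through the extension cord.
P_line = I² R_line = (13.13)² × 0.670 = 115.5 W
P_source = P_load + P_line = 3020 + 115.5 = 3136 W
η = P_load / P_source = 3020 / 3136 = 0.9632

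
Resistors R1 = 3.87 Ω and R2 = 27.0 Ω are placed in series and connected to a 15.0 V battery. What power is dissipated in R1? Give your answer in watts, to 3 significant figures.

0.914 W

Since the resistors are in series they all carry the loop current I = V/R_total; the power in any one is I²R.
R_total = 3.87 + 27.0 = 30.87 Ω
I = V / R_total = 15.0 / 30.87 = 0.4859 A
P_R1 = I² × R1 = (0.4859)² × 3.87 = 0.9137 W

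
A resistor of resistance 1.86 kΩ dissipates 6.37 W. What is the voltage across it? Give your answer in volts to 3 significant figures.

109 V

The two known quantities fix the third via V = √(P R).
V = √(6.37 × 1860) = 108.8 V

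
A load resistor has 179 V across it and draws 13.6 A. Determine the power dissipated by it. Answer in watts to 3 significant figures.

2430 W

Both the voltage across and the current through the element are known, so P = V I applies directly.
P = 179 V × 13.60 A = 2434 W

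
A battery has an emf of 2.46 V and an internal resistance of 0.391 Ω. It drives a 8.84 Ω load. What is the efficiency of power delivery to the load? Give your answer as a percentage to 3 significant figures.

Efficiency is P_load / P_total. With a series r and R sharing the same I, P = I²R for each, so η = R/(R+r).
η = R / (R + r) = 8.84 / (8.84 + 0.391) = 0.9576

95.8 %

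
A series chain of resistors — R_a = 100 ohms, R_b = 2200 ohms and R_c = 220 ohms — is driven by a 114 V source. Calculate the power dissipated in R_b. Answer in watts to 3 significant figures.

Since the resistors are in series they all carry the loop current I = V/R_total; the power in any one is I²R.
R_total = 100 + 2200 + 220 = 2520 Ω
I = V / R_total = 114 / 2520 = 0.04524 A
P_R_b = I² × R_b = (0.04524)² × 2200 = 4.502 W

4.50 W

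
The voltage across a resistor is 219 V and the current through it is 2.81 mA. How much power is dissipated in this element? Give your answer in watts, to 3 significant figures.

0.615 W

Since both terminal voltage and current are stated, P = V I gives the power in one step.
P = 219 V × 0.002810 A = 0.6154 W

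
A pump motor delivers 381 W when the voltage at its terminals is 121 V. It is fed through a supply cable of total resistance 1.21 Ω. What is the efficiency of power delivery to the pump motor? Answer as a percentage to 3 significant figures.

96.9 %

I = P / V = 381 / 121 = 3.149 A through the supply cable.
P_line = I² R_line = (3.149)² × 1.21 = 12.00 W
P_source = P_load + P_line = 381.0 + 12.00 = 393.0 W
η = P_load / P_source = 381.0 / 393.0 = 0.9695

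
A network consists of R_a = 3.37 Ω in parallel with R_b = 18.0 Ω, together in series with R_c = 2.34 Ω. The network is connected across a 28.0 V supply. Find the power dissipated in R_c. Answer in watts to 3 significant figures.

68.4 W

Reduce the parallel combination to a single R_p; the circuit then becomes R_p in series with the remaining resistor.
R_p = (3.37×18.0)/(3.37+18.0) = 2.839 Ω
R_total = R_p + 2.34 = 2.839 + 2.34 = 5.179 Ω
I = V / R_total = 28.0 / 5.179 = 5.407 A
R_c carries the full series current, so P = I²R.
P_R_c = (5.407)² × 2.34 = 68.41 W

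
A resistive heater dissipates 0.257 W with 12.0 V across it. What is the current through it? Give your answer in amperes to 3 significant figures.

0.0214 A

The two known quantities fix the third via I = P / V.
I = 0.257 / 12.0 = 0.02142 A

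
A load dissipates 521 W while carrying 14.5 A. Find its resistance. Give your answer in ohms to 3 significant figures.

2.48 Ω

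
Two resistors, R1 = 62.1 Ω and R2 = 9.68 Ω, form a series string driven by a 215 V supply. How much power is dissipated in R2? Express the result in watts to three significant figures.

86.8 W

The current is common to all series resistors; compute it, then apply P = I²R for the target.
R_total = 62.1 + 9.68 = 71.78 Ω
I = V / R_total = 215 / 71.78 = 2.995 A
P_R2 = I² × R2 = (2.995)² × 9.68 = 86.85 W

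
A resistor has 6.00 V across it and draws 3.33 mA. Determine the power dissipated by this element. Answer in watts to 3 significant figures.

0.0200 W

Both the voltage across and the current through the element are known, so P = V I applies directly.
P = 6.00 V × 0.003330 A = 0.01998 W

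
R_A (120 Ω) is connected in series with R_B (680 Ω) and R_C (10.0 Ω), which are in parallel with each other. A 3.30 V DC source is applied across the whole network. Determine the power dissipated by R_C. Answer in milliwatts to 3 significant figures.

6.27 mW

Collapse R_B‖R_C to a single equivalent, reducing the network to two series elements.
R_p = (680×10.0)/(680+10.0) = 9.855 Ω
R_total = 120 + 9.855 = 129.9 Ω
I = V / R_total = 3.30 / 129.9 = 0.02541 A
Voltage across the parallel pair: V_p = I × R_p = 0.02541 × 9.855 = 0.2504 V
With V_p across R_C, its power is V_p²/R_C.
P_R_C = (0.2504)² / 10.0 = 0.006272 W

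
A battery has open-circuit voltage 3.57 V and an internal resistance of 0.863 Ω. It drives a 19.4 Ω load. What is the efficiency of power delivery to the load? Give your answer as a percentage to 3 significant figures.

95.7 %

Efficiency is P_load / P_total. With a series r and R sharing the same I, P = I²R for each, so η = R/(R+r).
η = R / (R + r) = 19.4 / (19.4 + 0.863) = 0.9574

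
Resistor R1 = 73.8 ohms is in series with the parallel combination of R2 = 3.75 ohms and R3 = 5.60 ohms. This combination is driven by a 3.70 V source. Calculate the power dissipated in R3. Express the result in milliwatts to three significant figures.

2.13 mW

Reduce the parallel pair to R_p first; the network is then a simple series string.
R_p = (3.75×5.60)/(3.75+5.60) = 2.246 Ω
R_total = 73.8 + 2.246 = 76.05 Ω
I = V / R_total = 3.70 / 76.05 = 0.04865 A
Voltage across the parallel pair: V_p = I × R_p = 0.04865 × 2.246 = 0.1093 V
R3 is across V_p, so use P = V²/R for that branch.
P_R3 = (0.1093)² / 5.60 = 0.002132 W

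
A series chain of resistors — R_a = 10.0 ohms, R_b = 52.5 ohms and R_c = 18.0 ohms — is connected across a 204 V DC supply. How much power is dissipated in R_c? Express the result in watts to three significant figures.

The current is common to all series resistors; compute it, then apply P = I²R for the target.
R_total = 10.0 + 52.5 + 18.0 = 80.50 Ω
I = V / R_total = 204 / 80.50 = 2.534 A
P_R_c = I² × R_c = (2.534)² × 18.0 = 115.6 W

116 W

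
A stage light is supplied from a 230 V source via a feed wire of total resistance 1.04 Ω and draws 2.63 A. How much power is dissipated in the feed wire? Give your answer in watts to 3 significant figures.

7.19 W

The feed wire is a series resistance carrying the load current; its dissipation is I²R_line.
The feed wire carries the full 2.63 A.
P_line = I² R_line = (2.630)² × 1.04 = 7.194 W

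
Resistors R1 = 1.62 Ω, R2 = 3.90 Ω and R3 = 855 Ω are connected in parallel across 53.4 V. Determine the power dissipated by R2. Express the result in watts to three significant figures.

Parallel branches share the same voltage; P = V²/R gives the branch power in one step.
P_R2 = V² / R2 = (53.4)² / 3.90 Ω = 731.2 W

731 W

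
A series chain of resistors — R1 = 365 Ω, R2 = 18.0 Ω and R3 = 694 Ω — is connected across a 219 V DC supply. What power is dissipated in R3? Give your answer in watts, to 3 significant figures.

The current is common to all series resistors; compute it, then apply P = I²R for the target.
R_total = 365 + 18.0 + 694 = 1077 Ω
I = V / R_total = 219 / 1077 = 0.2033 A
P_R3 = I² × R3 = (0.2033)² × 694 = 28.70 W

28.7 W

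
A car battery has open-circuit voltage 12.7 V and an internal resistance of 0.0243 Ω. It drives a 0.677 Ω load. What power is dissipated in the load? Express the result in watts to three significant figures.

222 W

Load and internal resistance form a series loop — compute the loop current, then the load power via I²R.
I = ε / (r + R) = 12.7 / (0.0243 + 0.677) = 18.11 A
P_load = I² R = (18.11)² × 0.677 = 222.0 W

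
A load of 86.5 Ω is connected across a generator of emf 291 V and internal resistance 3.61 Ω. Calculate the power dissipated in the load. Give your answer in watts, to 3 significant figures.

902 W

With r and R in series, I = ε/(r+R); the load dissipates I²R.
I = ε / (r + R) = 291 / (3.61 + 86.5) = 3.229 A
P_load = I² R = (3.229)² × 86.5 = 902.1 W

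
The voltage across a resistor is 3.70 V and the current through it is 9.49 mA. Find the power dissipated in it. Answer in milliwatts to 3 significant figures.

V and I are known directly — P = V I, no intermediate step needed.
P = 3.70 V × 0.009490 A = 0.03511 W

35.1 mW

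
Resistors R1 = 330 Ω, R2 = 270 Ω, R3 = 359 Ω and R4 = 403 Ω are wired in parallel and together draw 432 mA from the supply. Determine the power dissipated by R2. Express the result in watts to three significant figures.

Parallel branches share V, not I — compute V via R_eq, then use V²/R for the target branch.
1/R_eq = 1/330 + 1/270 + 1/359 + 1/403 ⇒ R_eq = 83.33 Ω
V = I_total × R_eq = 0.4320 × 83.33 = 36.00 V
P_R2 = V² / R2 = (36.00)² / 270 = 4.799 W

4.80 W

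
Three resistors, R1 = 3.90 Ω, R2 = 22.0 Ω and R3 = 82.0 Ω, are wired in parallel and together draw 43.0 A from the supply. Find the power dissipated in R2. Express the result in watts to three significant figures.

We need the common branch voltage; get it from I_total × R_eq, then P = V²/R for the branch.
1/R_eq = 1/3.90 + 1/22.0 + 1/82.0 ⇒ R_eq = 3.184 Ω
V = I_total × R_eq = 43.00 × 3.184 = 136.9 V
P_R2 = V² / R2 = (136.9)² / 22.0 = 852.1 W

852 W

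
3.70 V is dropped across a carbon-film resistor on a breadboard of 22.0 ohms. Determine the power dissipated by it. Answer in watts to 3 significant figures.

V and R are stated; P = V²/R avoids computing the current.
P = (3.70 V)² / 22.0 Ω = 0.6223 W

0.622 W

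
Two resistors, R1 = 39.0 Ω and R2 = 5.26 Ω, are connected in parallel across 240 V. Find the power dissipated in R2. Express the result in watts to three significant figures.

11000 W

Each parallel branch sees the full supply voltage, so P = V²/R applies directly to the target branch.
P_R2 = V² / R2 = (240)² / 5.26 Ω = 10950 W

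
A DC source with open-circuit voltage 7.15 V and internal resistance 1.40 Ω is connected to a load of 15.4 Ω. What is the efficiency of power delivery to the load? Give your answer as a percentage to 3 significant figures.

91.7 %

Efficiency is P_load / P_total. With a series r and R sharing the same I, P = I²R for each, so η = R/(R+r).
η = R / (R + r) = 15.4 / (15.4 + 1.40) = 0.9167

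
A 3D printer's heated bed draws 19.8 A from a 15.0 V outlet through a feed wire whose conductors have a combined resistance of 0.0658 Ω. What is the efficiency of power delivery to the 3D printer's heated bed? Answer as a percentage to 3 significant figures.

The feed wire carries the full 19.8 A.
P_line = I² R_line = (19.80)² × 0.0658 = 25.80 W
P_source = V I = 15.0 × 19.80 = 297.0 W; P_load = 271.2 W
η = P_load / P_source = 271.2 / 297.0 = 0.9131

91.3 %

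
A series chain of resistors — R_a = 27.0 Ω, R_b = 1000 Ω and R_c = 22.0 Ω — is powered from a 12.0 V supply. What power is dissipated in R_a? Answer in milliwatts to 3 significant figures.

Since the resistors are in series they all carry the loop current I = V/R_total; the power in any one is I²R.
R_total = 27.0 + 1000 + 22.0 = 1049 Ω
I = V / R_total = 12.0 / 1049 = 0.01144 A
P_R_a = I² × R_a = (0.01144)² × 27.0 = 0.003533 W

3.53 mW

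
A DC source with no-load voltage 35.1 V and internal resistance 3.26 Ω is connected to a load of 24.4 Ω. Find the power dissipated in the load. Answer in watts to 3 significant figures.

39.3 W

Find the circuit current first, then P = I²R for the load (series elements share I).
I = ε / (r + R) = 35.1 / (3.26 + 24.4) = 1.269 A
P_load = I² R = (1.269)² × 24.4 = 39.29 W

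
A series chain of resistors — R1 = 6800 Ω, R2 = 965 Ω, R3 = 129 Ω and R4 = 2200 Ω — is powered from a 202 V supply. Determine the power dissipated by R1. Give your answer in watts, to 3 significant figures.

Every series element carries the same I. Get I from the total resistance, then P = I² × R1.
R_total = 6800 + 965 + 129 + 2200 = 10090 Ω
I = V / R_total = 202 / 10090 = 0.02001 A
P_R1 = I² × R1 = (0.02001)² × 6800 = 2.723 W

2.72 W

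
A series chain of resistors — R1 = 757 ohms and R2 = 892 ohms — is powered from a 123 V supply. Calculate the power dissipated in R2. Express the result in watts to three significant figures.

4.96 W

The current is common to all series resistors; compute it, then apply P = I²R for the target.
R_total = 757 + 892 = 1649 Ω
I = V / R_total = 123 / 1649 = 0.07459 A
P_R2 = I² × R2 = (0.07459)² × 892 = 4.963 W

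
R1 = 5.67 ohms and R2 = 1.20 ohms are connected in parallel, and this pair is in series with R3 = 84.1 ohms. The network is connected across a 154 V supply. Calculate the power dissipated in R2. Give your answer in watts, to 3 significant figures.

2.68 W

Combine R1 and R2 into their parallel equivalent first, reducing the network to two series resistors.
R_p = (5.67×1.20)/(5.67+1.20) = 0.9904 Ω
R_total = R_p + 84.1 = 0.9904 + 84.1 = 85.09 Ω
I = V / R_total = 154 / 85.09 = 1.810 A
Voltage across the parallel pair: V_p = I × R_p = 1.810 × 0.9904 = 1.792 V
Use P = V²/R for R2 with V = V_p.
P_R2 = (1.792)² / 1.20 = 2.677 W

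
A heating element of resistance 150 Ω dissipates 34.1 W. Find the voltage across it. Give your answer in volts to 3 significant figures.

Inverting the appropriate power form: V = √(P R).
V = √(34.1 × 150) = 71.52 V

71.5 V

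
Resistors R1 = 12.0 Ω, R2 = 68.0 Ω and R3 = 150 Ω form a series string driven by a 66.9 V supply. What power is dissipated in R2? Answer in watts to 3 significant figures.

Since the resistors are in series they all carry the loop current I = V/R_total; the power in any one is I²R.
R_total = 12.0 + 68.0 + 150 = 230.0 Ω
I = V / R_total = 66.9 / 230.0 = 0.2909 A
P_R2 = I² × R2 = (0.2909)² × 68.0 = 5.753 W

5.75 W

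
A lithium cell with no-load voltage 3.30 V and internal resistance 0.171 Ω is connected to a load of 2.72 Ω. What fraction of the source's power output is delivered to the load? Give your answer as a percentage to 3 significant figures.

94.1 %

Both r and R carry the same current, so the power split is just the resistance split: η = R/(R+r).
η = R / (R + r) = 2.72 / (2.72 + 0.171) = 0.9409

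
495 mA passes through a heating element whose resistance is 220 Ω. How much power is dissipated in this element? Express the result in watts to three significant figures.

53.9 W

Knowing I and R, the power is just I²R — no need to find V first.
P = (0.4950 A)² × 220 Ω = 53.91 W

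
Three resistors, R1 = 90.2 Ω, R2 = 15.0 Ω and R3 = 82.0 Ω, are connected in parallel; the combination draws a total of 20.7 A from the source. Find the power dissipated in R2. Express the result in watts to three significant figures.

3530 W

Only the total current is stated, so first find the parallel equivalent to get the voltage across the combination.
1/R_eq = 1/90.2 + 1/15.0 + 1/82.0 ⇒ R_eq = 11.12 Ω
V = I_total × R_eq = 20.70 × 11.12 = 230.1 V
P_R2 = V² / R2 = (230.1)² / 15.0 = 3531 W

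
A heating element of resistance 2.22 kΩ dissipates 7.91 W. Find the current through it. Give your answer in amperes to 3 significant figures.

From P = V I = I²R = V²/R, with the two given quantities we get I = √(P / R).
I = √(7.91 / 2220) = 0.05969 A

0.0597 A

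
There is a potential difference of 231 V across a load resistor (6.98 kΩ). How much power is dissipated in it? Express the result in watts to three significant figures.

With V across and R both known, P = V²/R gives the dissipation directly.
P = (231 V)² / 6980 Ω = 7.645 W

7.64 W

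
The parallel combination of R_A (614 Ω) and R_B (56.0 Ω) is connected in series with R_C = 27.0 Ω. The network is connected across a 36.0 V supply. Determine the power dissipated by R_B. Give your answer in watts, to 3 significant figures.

Collapse the R_A‖R_B pair into one equivalent R_p; then R_p and R_C form a series string.
R_p = (614×56.0)/(614+56.0) = 51.32 Ω
R_total = R_p + 27.0 = 51.32 + 27.0 = 78.32 Ω
I = V / R_total = 36.0 / 78.32 = 0.4597 A
Voltage across the parallel pair: V_p = I × R_p = 0.4597 × 51.32 = 23.59 V
R_B sits across V_p; its power is V_p²/R.
P_R_B = (23.59)² / 56.0 = 9.937 W

9.94 W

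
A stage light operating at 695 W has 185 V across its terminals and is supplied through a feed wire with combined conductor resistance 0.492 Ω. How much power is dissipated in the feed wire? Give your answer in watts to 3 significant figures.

The feed wire is a series resistance carrying the load current; its dissipation is I²R_line.
I = P / V = 695 / 185 = 3.757 A through the feed wire.
P_line = I² R_line = (3.757)² × 0.492 = 6.944 W

6.94 W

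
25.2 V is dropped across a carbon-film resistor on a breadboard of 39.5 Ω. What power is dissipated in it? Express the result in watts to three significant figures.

We know the drop across the element and its resistance — P = V²/R, one step.
P = (25.2 V)² / 39.5 Ω = 16.08 W

16.1 W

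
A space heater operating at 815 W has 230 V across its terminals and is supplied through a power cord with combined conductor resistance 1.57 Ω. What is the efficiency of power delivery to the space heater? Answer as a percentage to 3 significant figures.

97.6 %

I = P / V = 815 / 230 = 3.543 A through the power cord.
P_line = I² R_line = (3.543)² × 1.57 = 19.71 W
P_source = P_load + P_line = 815.0 + 19.71 = 834.7 W
η = P_load / P_source = 815.0 / 834.7 = 0.9764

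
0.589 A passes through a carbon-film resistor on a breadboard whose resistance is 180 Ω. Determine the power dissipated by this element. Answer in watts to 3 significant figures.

With I and R stated, P = I²R applies in one step.
P = (0.5890 A)² × 180 Ω = 62.45 W

62.4 W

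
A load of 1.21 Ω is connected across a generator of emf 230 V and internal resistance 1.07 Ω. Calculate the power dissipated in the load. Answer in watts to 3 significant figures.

12300 W

Find the circuit current first, then P = I²R for the load (series elements share I).
I = ε / (r + R) = 230 / (1.07 + 1.21) = 100.9 A
P_load = I² R = (100.9)² × 1.21 = 12310 W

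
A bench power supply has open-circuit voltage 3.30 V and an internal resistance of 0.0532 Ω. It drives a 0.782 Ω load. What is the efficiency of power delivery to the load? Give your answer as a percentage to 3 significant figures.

93.6 %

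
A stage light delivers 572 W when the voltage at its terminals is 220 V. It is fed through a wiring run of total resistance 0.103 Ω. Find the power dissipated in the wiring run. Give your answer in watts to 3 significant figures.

Only the current and the line resistance are needed for the I²R loss.
I = P / V = 572 / 220 = 2.600 A through the wiring run.
P_line = I² R_line = (2.600)² × 0.103 = 0.6963 W

0.696 W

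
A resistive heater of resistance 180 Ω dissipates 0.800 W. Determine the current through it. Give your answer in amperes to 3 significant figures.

Rearranging the power relation for the two known quantities gives I = √(P / R).
I = √(0.800 / 180) = 0.06667 A

0.0667 A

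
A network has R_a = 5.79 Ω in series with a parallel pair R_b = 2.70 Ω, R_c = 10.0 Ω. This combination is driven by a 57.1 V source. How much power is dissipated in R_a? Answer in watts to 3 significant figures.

Collapse R_b‖R_c to a single equivalent, reducing the network to two series elements.
R_p = (2.70×10.0)/(2.70+10.0) = 2.126 Ω
R_total = 5.79 + 2.126 = 7.916 Ω
I = V / R_total = 57.1 / 7.916 = 7.213 A
All the current flows through R_a; use P = I²R.
P_R_a = (7.213)² × 5.79 = 301.3 W

301 W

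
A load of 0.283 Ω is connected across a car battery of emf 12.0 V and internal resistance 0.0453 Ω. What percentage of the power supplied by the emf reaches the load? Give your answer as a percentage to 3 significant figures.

86.2 %

The source delivers εI, of which I²R reaches the load and I²r is lost; since I is common, η = R/(R+r).
η = R / (R + r) = 0.283 / (0.283 + 0.0453) = 0.8620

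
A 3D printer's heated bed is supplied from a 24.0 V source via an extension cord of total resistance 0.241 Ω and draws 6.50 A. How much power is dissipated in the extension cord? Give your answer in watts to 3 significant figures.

Line loss is just I²R for the cable — we know both I and R_line directly.
The extension cord carries the full 6.50 A.
P_line = I² R_line = (6.500)² × 0.241 = 10.18 W

10.2 W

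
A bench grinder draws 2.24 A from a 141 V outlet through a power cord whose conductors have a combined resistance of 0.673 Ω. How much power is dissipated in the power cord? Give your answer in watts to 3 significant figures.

The power cord is a series resistance carrying the load current; its dissipation is I²R_line.
The power cord carries the full 2.24 A.
P_line = I² R_line = (2.240)² × 0.673 = 3.377 W

3.38 W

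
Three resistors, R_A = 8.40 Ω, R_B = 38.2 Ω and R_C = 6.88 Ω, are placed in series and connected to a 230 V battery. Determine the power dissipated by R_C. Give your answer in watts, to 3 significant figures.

Every series element carries the same I. Get I from the total resistance, then P = I² × R_C.
R_total = 8.40 + 38.2 + 6.88 = 53.48 Ω
I = V / R_total = 230 / 53.48 = 4.301 A
P_R_C = I² × R_C = (4.301)² × 6.88 = 127.3 W

127 W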